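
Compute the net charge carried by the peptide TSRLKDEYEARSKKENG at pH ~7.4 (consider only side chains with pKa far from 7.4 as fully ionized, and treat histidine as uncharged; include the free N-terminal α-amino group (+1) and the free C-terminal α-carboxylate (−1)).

+1

The side chains ionized at physiological pH are Lys/Arg (+1) and Asp/Glu (−1); with His treated as neutral, nothing else contributes.
Positive (K, R): R3, K5, R11, K13, K14 → +5.
Negative (D, E): D6, E7, E9, E15 → −4.
The N-terminus (+1) and C-terminus (−1) cancel.
Net charge = (+5) + (−4) = +1.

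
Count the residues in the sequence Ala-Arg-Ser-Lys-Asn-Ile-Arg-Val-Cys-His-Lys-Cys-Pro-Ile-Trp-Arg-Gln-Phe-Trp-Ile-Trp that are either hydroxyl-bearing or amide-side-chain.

3

Hydroxyl-bearing: S, T, Y. Amide-side-chain: N, Q.
Hydroxyl-bearing residues here: Ser3 (1).
Amide-side-chain residues here: Asn5, Gln17 (2).
The two groups share no amino acid, so total = 1 + 2 = 3.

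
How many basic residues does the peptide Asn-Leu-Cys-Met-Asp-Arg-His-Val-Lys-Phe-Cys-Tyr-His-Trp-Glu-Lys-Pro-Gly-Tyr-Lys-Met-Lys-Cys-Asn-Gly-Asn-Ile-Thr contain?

Lysine (K), arginine (R), and histidine (H) have basic, nitrogen-containing side chains.
Matching residues: Arg6, His7, Lys9, His13, Lys16, Lys20, Lys22.

7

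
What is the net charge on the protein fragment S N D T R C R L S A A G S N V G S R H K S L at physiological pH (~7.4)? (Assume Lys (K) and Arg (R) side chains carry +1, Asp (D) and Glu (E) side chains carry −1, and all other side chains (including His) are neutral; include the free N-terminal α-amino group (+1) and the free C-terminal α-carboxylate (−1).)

Positive (K, R): R5, R7, R18, K20 → +4.
Negative (D, E): D3 → −1.
The N-terminus (+1) and C-terminus (−1) cancel.
Net charge = (+4) + (−1) = +3.

+3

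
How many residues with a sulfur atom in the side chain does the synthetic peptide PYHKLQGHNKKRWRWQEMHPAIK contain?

1

Cysteine (C, thiol) and methionine (M, thioether) are the two sulfur-containing amino acids.
Matching residues: M18.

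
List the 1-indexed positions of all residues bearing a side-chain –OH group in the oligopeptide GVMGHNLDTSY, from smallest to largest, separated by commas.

The –OH-bearing residues are Ser, Thr (aliphatic alcohols), and Tyr (phenol).
Matching residues: T9, S10, Y11.

9, 10, 11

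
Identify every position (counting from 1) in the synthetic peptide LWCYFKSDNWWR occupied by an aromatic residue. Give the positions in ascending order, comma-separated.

The aromatic amino acids are Phe (F, benzyl), Trp (W, indole), and Tyr (Y, phenol).
Matching residues: W2, Y4, F5, W10, W11.

2, 4, 5, 10, 11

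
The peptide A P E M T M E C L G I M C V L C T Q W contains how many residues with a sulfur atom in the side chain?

Only Cys (C) and Met (M) have a sulfur atom in the side chain.
Matching residues: M4, M6, C8, M12, C13, C16.

6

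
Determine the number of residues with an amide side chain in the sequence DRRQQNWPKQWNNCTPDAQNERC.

The amide-side-chain residues are Asn (N) and Gln (Q).
Matching residues: Q4, Q5, N6, Q10, N12, N13, Q19, N20.

8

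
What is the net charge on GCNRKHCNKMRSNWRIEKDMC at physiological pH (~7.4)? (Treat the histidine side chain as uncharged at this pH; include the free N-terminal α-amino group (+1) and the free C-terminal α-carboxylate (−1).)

+4

Near pH 7.4, K and R contribute +1 each, D and E contribute −1 each, and every other side chain (His included, as stated) is uncharged.
Positive (K, R): R4, K5, K9, R11, R15, K18 → +6.
Negative (D, E): E17, D19 → −2.
The N-terminus (+1) and C-terminus (−1) cancel.
Net charge = (+6) + (−2) = +4.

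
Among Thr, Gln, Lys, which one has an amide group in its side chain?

The amide-side-chain residues are Asn (N) and Gln (Q).
Of the listed options, only Gln belongs to this group.

Gln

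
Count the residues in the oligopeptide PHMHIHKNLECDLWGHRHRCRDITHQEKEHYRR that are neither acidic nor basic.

Acidic: D, E. Basic: K, R, H. All other residues are neither.
Matching residues: P1, M3, I5, N8, L9, C11, L13, W14, G15, C20, I23, T24, Q26, Y31.

14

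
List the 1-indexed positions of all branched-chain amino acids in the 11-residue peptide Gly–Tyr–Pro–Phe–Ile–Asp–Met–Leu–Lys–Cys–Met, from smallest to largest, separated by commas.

Valine (V), leucine (L), and isoleucine (I) are the branched-chain amino acids.
Matching residues: Ile5, Leu8.

5, 8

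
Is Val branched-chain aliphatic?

Yes

The BCAAs are Val, Leu, and Ile — aliphatic side chains with a branch point.
Valine is in this group.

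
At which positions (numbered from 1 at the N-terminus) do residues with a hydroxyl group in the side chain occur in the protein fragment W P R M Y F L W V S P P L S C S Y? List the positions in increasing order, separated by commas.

The –OH-bearing residues are Ser, Thr (aliphatic alcohols), and Tyr (phenol).
Matching residues: Y5, S10, S14, S16, Y17.

5, 10, 14, 16, 17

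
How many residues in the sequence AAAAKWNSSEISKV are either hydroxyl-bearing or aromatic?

4

Hydroxyl-bearing: S, T, Y. Aromatic: F, W, Y.
Hydroxyl-bearing residues here: S8, S9, S12 (3).
Aromatic residues here: W6 (1).
(Y belongs to both groups, but none appear in this sequence.) Total = 3 + 1 = 4.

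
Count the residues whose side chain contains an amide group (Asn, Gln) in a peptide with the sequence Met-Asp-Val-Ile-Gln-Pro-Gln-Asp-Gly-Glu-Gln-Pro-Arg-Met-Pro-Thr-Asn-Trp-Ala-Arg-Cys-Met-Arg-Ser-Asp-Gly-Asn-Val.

Matching residues: Gln5, Gln7, Gln11, Asn17, Asn27.

5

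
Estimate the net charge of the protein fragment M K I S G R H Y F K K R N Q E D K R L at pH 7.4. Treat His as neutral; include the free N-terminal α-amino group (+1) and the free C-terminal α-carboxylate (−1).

+5

The side chains ionized at physiological pH are Lys/Arg (+1) and Asp/Glu (−1); with His treated as neutral, nothing else contributes.
Positive (K, R): K2, R6, K10, K11, R12, K17, R18 → +7.
Negative (D, E): E15, D16 → −2.
The N-terminus (+1) and C-terminus (−1) cancel.
Net charge = (+7) + (−2) = +5.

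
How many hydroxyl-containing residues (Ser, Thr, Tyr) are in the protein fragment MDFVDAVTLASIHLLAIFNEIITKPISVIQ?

Matching residues: T8, S11, T23, S27.

4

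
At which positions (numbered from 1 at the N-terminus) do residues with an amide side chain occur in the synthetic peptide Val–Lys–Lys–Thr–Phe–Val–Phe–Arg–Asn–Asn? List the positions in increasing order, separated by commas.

9, 10

Only N (asparagine) and Q (glutamine) carry a side-chain carboxamide.
Matching residues: Asn9, Asn10.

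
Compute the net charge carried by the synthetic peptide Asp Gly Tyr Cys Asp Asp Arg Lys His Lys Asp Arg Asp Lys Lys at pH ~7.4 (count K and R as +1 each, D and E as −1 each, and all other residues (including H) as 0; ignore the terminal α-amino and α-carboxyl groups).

Positive (K, R): Arg7, Lys8, Lys10, Arg12, Lys14, Lys15 → +6.
Negative (D, E): Asp1, Asp5, Asp6, Asp11, Asp13 → −5.
Net charge = (+6) + (−5) = +1.

+1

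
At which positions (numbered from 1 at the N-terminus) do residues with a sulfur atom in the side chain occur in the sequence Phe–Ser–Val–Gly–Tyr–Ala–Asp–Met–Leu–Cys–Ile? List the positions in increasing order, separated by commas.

Only Cys (C) and Met (M) have a sulfur atom in the side chain.
Matching residues: Met8, Cys10.

8, 10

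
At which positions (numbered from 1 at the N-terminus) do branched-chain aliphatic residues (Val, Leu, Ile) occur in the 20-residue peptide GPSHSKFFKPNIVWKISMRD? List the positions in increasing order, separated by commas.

Matching residues: I12, V13, I16.

12, 13, 16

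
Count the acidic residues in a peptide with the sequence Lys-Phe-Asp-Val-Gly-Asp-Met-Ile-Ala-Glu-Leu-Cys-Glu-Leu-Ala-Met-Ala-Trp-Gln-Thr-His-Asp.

Only D (aspartate) and E (glutamate) carry a side-chain carboxylic acid.
Matching residues: Asp3, Asp6, Glu10, Glu13, Asp22.

5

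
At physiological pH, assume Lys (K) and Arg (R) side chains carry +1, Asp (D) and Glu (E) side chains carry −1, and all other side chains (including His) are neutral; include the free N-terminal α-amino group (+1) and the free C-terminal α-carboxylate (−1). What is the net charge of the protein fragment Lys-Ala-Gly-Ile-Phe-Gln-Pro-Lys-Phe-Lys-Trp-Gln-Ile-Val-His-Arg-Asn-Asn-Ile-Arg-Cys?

Positive (K, R): Lys1, Lys8, Lys10, Arg16, Arg20 → +5.
Negative (D, E): none → −0.
The N-terminus (+1) and C-terminus (−1) cancel.
Net charge = (+5) + (−0) = +5.

+5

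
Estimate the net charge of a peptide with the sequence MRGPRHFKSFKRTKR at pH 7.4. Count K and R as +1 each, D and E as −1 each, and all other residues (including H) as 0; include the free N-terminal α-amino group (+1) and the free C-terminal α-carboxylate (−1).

+7

Positive (K, R): R2, R5, K8, K11, R12, K14, R15 → +7.
Negative (D, E): none → −0.
The N-terminus (+1) and C-terminus (−1) cancel.
Net charge = (+7) + (−0) = +7.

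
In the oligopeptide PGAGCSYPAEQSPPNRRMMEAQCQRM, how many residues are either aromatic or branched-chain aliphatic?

Aromatic: F, W, Y. Branched-chain aliphatic: I, L, V.
Aromatic residues here: Y7 (1).
Branched-chain aliphatic residues here: none (0).
The two groups share no amino acid, so total = 1 + 0 = 1.

1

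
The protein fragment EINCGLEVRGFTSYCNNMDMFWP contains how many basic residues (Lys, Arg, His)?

1

Matching residues: R9.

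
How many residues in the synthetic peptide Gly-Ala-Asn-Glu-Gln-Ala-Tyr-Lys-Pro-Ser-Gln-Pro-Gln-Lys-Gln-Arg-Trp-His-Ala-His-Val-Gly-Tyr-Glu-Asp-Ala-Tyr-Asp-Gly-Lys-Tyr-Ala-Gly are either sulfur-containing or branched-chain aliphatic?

1

Sulfur-containing: C, M. Branched-chain aliphatic: I, L, V.
Sulfur-containing residues here: none (0).
Branched-chain aliphatic residues here: Val21 (1).
The two groups share no amino acid, so total = 0 + 1 = 1.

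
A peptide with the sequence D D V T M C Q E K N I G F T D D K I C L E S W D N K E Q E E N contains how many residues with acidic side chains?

10

Only D (aspartate) and E (glutamate) carry a side-chain carboxylic acid.
Matching residues: D1, D2, E8, D15, D16, E21, D24, E27, E29, E30.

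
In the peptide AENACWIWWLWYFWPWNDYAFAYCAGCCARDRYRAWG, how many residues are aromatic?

13

Phenylalanine (F), tryptophan (W), and tyrosine (Y) have aromatic ring side chains.
Matching residues: W6, W8, W9, W11, Y12, F13, W14, W16, Y19, F21, Y23, Y33, W36.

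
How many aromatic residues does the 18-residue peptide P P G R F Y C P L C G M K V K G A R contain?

2

F, W, and Y each carry an aromatic ring on the side chain.
Matching residues: F5, Y6.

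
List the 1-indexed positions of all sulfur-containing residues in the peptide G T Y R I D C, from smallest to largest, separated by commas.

7

Cysteine (C, thiol) and methionine (M, thioether) are the two sulfur-containing amino acids.
Matching residues: C7.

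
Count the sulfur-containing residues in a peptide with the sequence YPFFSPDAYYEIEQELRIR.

0

Only Cys (C) and Met (M) have a sulfur atom in the side chain.
None of the 19 residues belong to this group.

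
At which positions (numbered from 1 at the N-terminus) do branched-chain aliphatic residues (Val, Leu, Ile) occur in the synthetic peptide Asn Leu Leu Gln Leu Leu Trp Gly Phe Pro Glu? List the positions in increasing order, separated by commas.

Matching residues: Leu2, Leu3, Leu5, Leu6.

2, 3, 5, 6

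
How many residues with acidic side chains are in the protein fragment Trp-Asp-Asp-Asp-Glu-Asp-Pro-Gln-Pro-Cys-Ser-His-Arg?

5

Aspartate (D) and glutamate (E) have carboxylic-acid side chains and are the acidic amino acids.
Matching residues: Asp2, Asp3, Asp4, Glu5, Asp6.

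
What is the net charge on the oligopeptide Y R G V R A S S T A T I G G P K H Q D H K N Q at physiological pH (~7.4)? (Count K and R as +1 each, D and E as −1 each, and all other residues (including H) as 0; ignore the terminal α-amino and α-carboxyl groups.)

+3

Positive (K, R): R2, R5, K16, K21 → +4.
Negative (D, E): D19 → −1.
Net charge = (+4) + (−1) = +3.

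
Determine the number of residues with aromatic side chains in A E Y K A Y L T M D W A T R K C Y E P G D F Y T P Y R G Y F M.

9

F, W, and Y each carry an aromatic ring on the side chain.
Matching residues: Y3, Y6, W11, Y17, F22, Y23, Y26, Y29, F30.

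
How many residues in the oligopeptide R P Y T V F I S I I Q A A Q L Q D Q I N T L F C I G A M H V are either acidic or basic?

Acidic: D, E. Basic: H, K, R.
Acidic residues here: D17 (1).
Basic residues here: R1, H29 (2).
The two groups share no amino acid, so total = 1 + 2 = 3.

3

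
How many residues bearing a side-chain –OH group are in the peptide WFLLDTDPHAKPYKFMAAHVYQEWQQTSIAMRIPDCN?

Serine (S), threonine (T), and tyrosine (Y) each carry a hydroxyl group on the side chain.
Matching residues: T6, Y13, Y21, T27, S28.

5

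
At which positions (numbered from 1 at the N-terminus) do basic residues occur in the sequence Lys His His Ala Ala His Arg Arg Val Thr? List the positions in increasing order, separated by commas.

The basic amino acids are Lys (K), Arg (R), and His (H).
Matching residues: Lys1, His2, His3, His6, Arg7, Arg8.

1, 2, 3, 6, 7, 8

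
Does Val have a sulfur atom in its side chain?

No

The sulfur-bearing residues are cysteine (–SH) and methionine (–S–CH₃).
Valine is not in this group.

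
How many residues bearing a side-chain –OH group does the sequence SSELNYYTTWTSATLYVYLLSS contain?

13

S, T, and Y are the three residues with a side-chain hydroxyl.
Matching residues: S1, S2, Y6, Y7, T8, T9, T11, S12, T14, Y16, Y18, S21, S22.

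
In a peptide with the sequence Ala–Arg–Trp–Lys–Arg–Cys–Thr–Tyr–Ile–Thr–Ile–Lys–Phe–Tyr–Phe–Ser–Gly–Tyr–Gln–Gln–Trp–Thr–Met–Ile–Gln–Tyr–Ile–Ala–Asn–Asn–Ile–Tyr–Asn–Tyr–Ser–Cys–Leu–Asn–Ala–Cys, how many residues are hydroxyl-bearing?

The –OH-bearing residues are Ser, Thr (aliphatic alcohols), and Tyr (phenol).
Matching residues: Thr7, Tyr8, Thr10, Tyr14, Ser16, Tyr18, Thr22, Tyr26, Tyr32, Tyr34, Ser35.

11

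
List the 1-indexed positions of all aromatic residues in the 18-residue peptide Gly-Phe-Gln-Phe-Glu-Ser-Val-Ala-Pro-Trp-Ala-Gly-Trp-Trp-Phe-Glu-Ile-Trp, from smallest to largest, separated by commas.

F, W, and Y each carry an aromatic ring on the side chain.
Matching residues: Phe2, Phe4, Trp10, Trp13, Trp14, Phe15, Trp18.

2, 4, 10, 13, 14, 15, 18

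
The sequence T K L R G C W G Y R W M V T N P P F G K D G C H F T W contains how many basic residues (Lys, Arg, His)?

Matching residues: K2, R4, R10, K20, H24.

5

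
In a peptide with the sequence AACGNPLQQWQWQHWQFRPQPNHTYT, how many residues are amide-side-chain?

Only N (asparagine) and Q (glutamine) carry a side-chain carboxamide.
Matching residues: N5, Q8, Q9, Q11, Q13, Q16, Q20, N22.

8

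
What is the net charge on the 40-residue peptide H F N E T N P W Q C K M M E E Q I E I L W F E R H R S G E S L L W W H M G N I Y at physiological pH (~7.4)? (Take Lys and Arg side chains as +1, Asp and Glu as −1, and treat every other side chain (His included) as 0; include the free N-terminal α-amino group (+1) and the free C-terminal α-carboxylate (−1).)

-3

Positive (K, R): K11, R24, R26 → +3.
Negative (D, E): E4, E14, E15, E18, E23, E29 → −6.
The N-terminus (+1) and C-terminus (−1) cancel.
Net charge = (+3) + (−6) = −3.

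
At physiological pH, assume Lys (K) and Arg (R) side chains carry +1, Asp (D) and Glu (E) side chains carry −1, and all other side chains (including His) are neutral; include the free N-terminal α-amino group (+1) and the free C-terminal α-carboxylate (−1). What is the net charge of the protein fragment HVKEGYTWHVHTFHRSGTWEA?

0

Positive (K, R): K3, R15 → +2.
Negative (D, E): E4, E20 → −2.
The N-terminus (+1) and C-terminus (−1) cancel.
Net charge = (+2) + (−2) = 0.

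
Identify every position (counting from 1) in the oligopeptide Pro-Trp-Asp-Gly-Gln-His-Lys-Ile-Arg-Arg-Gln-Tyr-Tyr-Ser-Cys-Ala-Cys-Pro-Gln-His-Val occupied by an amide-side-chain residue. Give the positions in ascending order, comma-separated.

5, 11, 19

The amide-side-chain residues are Asn (N) and Gln (Q).
Matching residues: Gln5, Gln11, Gln19.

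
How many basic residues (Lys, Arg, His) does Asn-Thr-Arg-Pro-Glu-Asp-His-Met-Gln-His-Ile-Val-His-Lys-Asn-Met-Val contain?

Matching residues: Arg3, His7, His10, His13, Lys14.

5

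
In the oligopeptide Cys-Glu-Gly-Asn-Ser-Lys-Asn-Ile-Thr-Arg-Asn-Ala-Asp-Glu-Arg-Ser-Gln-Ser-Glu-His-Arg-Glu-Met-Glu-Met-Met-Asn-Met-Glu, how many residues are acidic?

7

The acidic residues are Asp (D) and Glu (E), whose side chains end in a carboxylate group.
Matching residues: Glu2, Asp13, Glu14, Glu19, Glu22, Glu24, Glu29.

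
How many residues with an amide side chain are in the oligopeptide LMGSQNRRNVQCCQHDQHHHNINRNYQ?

The amide-side-chain residues are Asn (N) and Gln (Q).
Matching residues: Q5, N6, N9, Q11, Q14, Q17, N21, N23, N25, Q27.

10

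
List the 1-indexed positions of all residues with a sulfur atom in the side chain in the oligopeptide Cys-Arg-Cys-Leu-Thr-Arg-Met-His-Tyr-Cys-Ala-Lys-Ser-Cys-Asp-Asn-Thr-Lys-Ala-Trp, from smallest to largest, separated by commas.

Only Cys (C) and Met (M) have a sulfur atom in the side chain.
Matching residues: Cys1, Cys3, Met7, Cys10, Cys14.

1, 3, 7, 10, 14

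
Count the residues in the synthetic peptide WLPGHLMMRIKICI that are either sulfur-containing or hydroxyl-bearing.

Sulfur-containing: C, M. Hydroxyl-bearing: S, T, Y.
Sulfur-containing residues here: M7, M8, C13 (3).
Hydroxyl-bearing residues here: none (0).
The two groups share no amino acid, so total = 3 + 0 = 3.

3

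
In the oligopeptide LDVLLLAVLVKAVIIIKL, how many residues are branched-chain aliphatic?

V, L, and I make up the branched-chain aliphatic group.
Matching residues: L1, V3, L4, L5, L6, V8, L9, V10, V13, I14, I15, I16, L18.

13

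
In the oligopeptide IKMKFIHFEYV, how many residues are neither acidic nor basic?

Acidic: D, E. Basic: K, R, H. All other residues are neither.
Matching residues: I1, M3, F5, I6, F8, Y10, V11.

7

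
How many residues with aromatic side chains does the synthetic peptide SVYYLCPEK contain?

The aromatic amino acids are Phe (F, benzyl), Trp (W, indole), and Tyr (Y, phenol).
Matching residues: Y3, Y4.

2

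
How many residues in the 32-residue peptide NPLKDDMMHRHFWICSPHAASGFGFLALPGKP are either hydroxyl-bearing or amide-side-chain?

3

Hydroxyl-bearing: S, T, Y. Amide-side-chain: N, Q.
Hydroxyl-bearing residues here: S16, S21 (2).
Amide-side-chain residues here: N1 (1).
The two groups share no amino acid, so total = 2 + 1 = 3.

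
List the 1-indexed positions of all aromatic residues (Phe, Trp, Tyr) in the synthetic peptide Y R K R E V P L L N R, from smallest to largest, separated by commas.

Matching residues: Y1.

1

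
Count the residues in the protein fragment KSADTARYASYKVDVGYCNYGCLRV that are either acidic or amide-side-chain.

Acidic: D, E. Amide-side-chain: N, Q.
Acidic residues here: D4, D14 (2).
Amide-side-chain residues here: N19 (1).
The two groups share no amino acid, so total = 2 + 1 = 3.

3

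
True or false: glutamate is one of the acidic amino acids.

True

The acidic residues are Asp (D) and Glu (E), whose side chains end in a carboxylate group.
Glutamate is in this group.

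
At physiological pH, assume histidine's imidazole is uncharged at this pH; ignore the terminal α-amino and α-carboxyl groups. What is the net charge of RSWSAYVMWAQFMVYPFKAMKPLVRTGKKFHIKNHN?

+7

The side chains ionized at physiological pH are Lys/Arg (+1) and Asp/Glu (−1); with His treated as neutral, nothing else contributes.
Positive (K, R): R1, K18, K21, R25, K28, K29, K33 → +7.
Negative (D, E): none → −0.
Net charge = (+7) + (−0) = +7.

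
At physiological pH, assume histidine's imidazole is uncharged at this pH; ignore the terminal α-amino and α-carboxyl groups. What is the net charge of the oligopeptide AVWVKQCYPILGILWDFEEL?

The side chains ionized at physiological pH are Lys/Arg (+1) and Asp/Glu (−1); with His treated as neutral, nothing else contributes.
Positive (K, R): K5 → +1.
Negative (D, E): D16, E18, E19 → −3.
Net charge = (+1) + (−3) = −2.

-2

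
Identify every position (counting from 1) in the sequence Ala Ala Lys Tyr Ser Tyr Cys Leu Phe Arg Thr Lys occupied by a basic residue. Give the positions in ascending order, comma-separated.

The basic amino acids are Lys (K), Arg (R), and His (H).
Matching residues: Lys3, Arg10, Lys12.

3, 10, 12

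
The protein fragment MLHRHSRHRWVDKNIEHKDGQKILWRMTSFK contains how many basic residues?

12

Lysine (K), arginine (R), and histidine (H) have basic, nitrogen-containing side chains.
Matching residues: H3, R4, H5, R7, H8, R9, K13, H17, K18, K22, R26, K31.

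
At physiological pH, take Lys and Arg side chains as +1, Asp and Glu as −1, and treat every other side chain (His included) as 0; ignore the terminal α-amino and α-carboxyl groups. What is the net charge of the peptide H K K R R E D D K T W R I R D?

+3

Positive (K, R): K2, K3, R4, R5, K9, R12, R14 → +7.
Negative (D, E): E6, D7, D8, D15 → −4.
Net charge = (+7) + (−4) = +3.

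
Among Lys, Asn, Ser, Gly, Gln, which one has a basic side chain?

The basic amino acids are Lys (K), Arg (R), and His (H).
Of the listed options, only Lys belongs to this group.

Lys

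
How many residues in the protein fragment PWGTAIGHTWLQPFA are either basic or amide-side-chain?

2

Basic: H, K, R. Amide-side-chain: N, Q.
Basic residues here: H8 (1).
Amide-side-chain residues here: Q12 (1).
The two groups share no amino acid, so total = 1 + 1 = 2.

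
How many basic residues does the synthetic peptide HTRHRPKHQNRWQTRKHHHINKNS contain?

13

Lysine (K), arginine (R), and histidine (H) have basic, nitrogen-containing side chains.
Matching residues: H1, R3, H4, R5, K7, H8, R11, R15, K16, H17, H18, H19, K22.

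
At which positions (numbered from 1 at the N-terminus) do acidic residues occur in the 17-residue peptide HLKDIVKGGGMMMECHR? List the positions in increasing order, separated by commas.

4, 14

Only D (aspartate) and E (glutamate) carry a side-chain carboxylic acid.
Matching residues: D4, E14.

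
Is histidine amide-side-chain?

Asparagine (N) and glutamine (Q) have uncharged amide side chains.
Histidine is not in this group.

No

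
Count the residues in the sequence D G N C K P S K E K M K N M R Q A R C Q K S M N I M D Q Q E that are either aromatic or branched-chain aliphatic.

1

Aromatic: F, W, Y. Branched-chain aliphatic: I, L, V.
Aromatic residues here: none (0).
Branched-chain aliphatic residues here: I25 (1).
The two groups share no amino acid, so total = 0 + 1 = 1.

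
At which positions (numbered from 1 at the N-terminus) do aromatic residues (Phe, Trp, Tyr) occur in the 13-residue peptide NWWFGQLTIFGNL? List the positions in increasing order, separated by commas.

Matching residues: W2, W3, F4, F10.

2, 3, 4, 10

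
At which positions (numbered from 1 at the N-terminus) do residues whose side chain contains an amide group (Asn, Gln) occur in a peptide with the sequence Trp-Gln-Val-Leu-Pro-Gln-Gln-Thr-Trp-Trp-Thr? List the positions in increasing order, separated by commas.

Matching residues: Gln2, Gln6, Gln7.

2, 6, 7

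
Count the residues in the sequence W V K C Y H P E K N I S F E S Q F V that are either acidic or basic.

Acidic: D, E. Basic: H, K, R.
Acidic residues here: E8, E14 (2).
Basic residues here: K3, H6, K9 (3).
The two groups share no amino acid, so total = 2 + 3 = 5.

5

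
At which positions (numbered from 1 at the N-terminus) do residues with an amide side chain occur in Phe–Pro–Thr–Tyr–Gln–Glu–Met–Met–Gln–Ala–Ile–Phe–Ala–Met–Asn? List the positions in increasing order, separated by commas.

5, 9, 15

The amide-side-chain residues are Asn (N) and Gln (Q).
Matching residues: Gln5, Gln9, Asn15.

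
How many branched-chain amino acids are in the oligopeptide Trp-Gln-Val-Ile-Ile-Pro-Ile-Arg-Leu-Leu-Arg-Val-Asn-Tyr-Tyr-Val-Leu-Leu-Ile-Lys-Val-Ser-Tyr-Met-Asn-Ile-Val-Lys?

The BCAAs are Val, Leu, and Ile — aliphatic side chains with a branch point.
Matching residues: Val3, Ile4, Ile5, Ile7, Leu9, Leu10, Val12, Val16, Leu17, Leu18, Ile19, Val21, Ile26, Val27.

14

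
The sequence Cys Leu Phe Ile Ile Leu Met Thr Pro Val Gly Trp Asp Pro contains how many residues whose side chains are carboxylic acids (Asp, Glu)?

Matching residues: Asp13.

1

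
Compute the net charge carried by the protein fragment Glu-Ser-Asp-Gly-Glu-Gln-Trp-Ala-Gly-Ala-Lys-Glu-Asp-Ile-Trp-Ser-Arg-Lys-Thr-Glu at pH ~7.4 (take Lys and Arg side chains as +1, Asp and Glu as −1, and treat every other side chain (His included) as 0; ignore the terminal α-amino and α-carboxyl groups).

-3

Positive (K, R): Lys11, Arg17, Lys18 → +3.
Negative (D, E): Glu1, Asp3, Glu5, Glu12, Asp13, Glu20 → −6.
Net charge = (+3) + (−6) = −3.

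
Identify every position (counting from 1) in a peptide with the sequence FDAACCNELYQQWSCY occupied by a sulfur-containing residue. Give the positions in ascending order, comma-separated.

5, 6, 15

The sulfur-bearing residues are cysteine (–SH) and methionine (–S–CH₃).
Matching residues: C5, C6, C15.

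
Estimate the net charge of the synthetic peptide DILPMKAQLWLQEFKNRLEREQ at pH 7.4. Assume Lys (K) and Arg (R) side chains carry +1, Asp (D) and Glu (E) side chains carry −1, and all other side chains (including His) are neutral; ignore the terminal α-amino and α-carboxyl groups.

0

Positive (K, R): K6, K15, R17, R20 → +4.
Negative (D, E): D1, E13, E19, E21 → −4.
Net charge = (+4) + (−4) = 0.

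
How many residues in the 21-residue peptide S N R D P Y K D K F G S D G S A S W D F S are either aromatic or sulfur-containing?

Aromatic: F, W, Y. Sulfur-containing: C, M.
Aromatic residues here: Y6, F10, W18, F20 (4).
Sulfur-containing residues here: none (0).
The two groups share no amino acid, so total = 4 + 0 = 4.

4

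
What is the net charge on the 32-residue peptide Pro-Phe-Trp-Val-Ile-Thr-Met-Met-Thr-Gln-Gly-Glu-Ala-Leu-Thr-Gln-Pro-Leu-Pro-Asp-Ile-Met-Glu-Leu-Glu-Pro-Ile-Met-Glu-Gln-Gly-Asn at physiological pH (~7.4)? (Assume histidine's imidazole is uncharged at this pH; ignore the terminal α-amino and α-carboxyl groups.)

Near pH 7.4, K and R contribute +1 each, D and E contribute −1 each, and every other side chain (His included, as stated) is uncharged.
Positive (K, R): none → +0.
Negative (D, E): Glu12, Asp20, Glu23, Glu25, Glu29 → −5.
Net charge = (+0) + (−5) = −5.

-5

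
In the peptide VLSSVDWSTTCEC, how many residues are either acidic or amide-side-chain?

2

Acidic: D, E. Amide-side-chain: N, Q.
Acidic residues here: D6, E12 (2).
Amide-side-chain residues here: none (0).
The two groups share no amino acid, so total = 2 + 0 = 2.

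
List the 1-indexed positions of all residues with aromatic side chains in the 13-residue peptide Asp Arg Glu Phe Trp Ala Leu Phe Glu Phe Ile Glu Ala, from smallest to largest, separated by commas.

4, 5, 8, 10

The aromatic amino acids are Phe (F, benzyl), Trp (W, indole), and Tyr (Y, phenol).
Matching residues: Phe4, Trp5, Phe8, Phe10.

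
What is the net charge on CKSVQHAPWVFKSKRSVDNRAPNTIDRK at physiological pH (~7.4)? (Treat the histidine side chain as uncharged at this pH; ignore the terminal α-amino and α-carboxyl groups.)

Near pH 7.4, K and R contribute +1 each, D and E contribute −1 each, and every other side chain (His included, as stated) is uncharged.
Positive (K, R): K2, K12, K14, R15, R20, R27, K28 → +7.
Negative (D, E): D18, D26 → −2.
Net charge = (+7) + (−2) = +5.

+5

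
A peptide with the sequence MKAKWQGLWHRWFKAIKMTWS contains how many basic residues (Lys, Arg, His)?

Matching residues: K2, K4, H10, R11, K14, K17.

6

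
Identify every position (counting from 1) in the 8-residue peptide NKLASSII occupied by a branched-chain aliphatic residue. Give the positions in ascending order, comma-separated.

3, 7, 8

The BCAAs are Val, Leu, and Ile — aliphatic side chains with a branch point.
Matching residues: L3, I7, I8.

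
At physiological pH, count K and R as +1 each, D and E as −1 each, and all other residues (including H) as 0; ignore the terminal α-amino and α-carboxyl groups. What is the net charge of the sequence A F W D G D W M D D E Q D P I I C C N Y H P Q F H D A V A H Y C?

-7

Positive (K, R): none → +0.
Negative (D, E): D4, D6, D9, D10, E11, D13, D26 → −7.
Net charge = (+0) + (−7) = −7.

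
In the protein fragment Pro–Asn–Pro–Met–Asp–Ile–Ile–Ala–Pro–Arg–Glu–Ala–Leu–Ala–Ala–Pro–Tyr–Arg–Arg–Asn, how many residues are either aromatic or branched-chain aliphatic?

Aromatic: F, W, Y. Branched-chain aliphatic: I, L, V.
Aromatic residues here: Tyr17 (1).
Branched-chain aliphatic residues here: Ile6, Ile7, Leu13 (3).
The two groups share no amino acid, so total = 1 + 3 = 4.

4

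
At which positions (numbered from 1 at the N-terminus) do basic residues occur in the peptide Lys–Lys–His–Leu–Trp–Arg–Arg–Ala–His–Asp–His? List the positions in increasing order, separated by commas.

1, 2, 3, 6, 7, 9, 11

K, R, and H are the three residues with basic side chains (ε-amine, guanidinium, and imidazole respectively).
Matching residues: Lys1, Lys2, His3, Arg6, Arg7, His9, His11.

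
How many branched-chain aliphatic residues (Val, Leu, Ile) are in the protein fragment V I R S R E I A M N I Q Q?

4

Matching residues: V1, I2, I7, I11.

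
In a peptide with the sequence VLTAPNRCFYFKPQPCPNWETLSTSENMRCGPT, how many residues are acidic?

The acidic residues are Asp (D) and Glu (E), whose side chains end in a carboxylate group.
Matching residues: E20, E26.

2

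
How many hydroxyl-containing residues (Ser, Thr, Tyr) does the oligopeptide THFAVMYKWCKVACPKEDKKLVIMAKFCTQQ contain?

Matching residues: T1, Y7, T29.

3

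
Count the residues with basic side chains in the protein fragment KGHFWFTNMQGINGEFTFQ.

2

The basic amino acids are Lys (K), Arg (R), and His (H).
Matching residues: K1, H3.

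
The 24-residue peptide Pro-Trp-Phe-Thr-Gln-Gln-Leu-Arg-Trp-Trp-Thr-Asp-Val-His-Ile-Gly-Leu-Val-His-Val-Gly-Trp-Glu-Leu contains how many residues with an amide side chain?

The amide-side-chain residues are Asn (N) and Gln (Q).
Matching residues: Gln5, Gln6.

2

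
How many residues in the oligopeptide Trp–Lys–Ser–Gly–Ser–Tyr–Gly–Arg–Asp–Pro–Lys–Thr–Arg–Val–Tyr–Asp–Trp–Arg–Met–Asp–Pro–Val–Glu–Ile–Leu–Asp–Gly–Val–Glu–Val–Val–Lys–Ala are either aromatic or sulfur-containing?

Aromatic: F, W, Y. Sulfur-containing: C, M.
Aromatic residues here: Trp1, Tyr6, Tyr15, Trp17 (4).
Sulfur-containing residues here: Met19 (1).
The two groups share no amino acid, so total = 4 + 1 = 5.

5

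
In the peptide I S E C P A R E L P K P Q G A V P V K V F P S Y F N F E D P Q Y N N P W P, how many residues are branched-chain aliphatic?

5

V, L, and I make up the branched-chain aliphatic group.
Matching residues: I1, L9, V16, V18, V20.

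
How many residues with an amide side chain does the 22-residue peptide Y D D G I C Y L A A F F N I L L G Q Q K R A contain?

3

The amide-side-chain residues are Asn (N) and Gln (Q).
Matching residues: N13, Q18, Q19.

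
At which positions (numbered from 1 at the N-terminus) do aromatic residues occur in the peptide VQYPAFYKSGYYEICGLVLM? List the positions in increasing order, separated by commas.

F, W, and Y each carry an aromatic ring on the side chain.
Matching residues: Y3, F6, Y7, Y11, Y12.

3, 6, 7, 11, 12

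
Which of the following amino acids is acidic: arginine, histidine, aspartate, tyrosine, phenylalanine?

aspartate

The acidic residues are Asp (D) and Glu (E), whose side chains end in a carboxylate group.
Of the listed options, only aspartate belongs to this group.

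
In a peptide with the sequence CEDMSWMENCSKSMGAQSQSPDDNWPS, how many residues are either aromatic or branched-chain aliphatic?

Aromatic: F, W, Y. Branched-chain aliphatic: I, L, V.
Aromatic residues here: W6, W25 (2).
Branched-chain aliphatic residues here: none (0).
The two groups share no amino acid, so total = 2 + 0 = 2.

2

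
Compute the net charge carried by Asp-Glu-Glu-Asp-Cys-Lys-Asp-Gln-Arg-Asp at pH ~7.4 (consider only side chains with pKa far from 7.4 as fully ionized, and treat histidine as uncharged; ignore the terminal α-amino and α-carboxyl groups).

-4

The side chains ionized at physiological pH are Lys/Arg (+1) and Asp/Glu (−1); with His treated as neutral, nothing else contributes.
Positive (K, R): Lys6, Arg9 → +2.
Negative (D, E): Asp1, Glu2, Glu3, Asp4, Asp7, Asp10 → −6.
Net charge = (+2) + (−6) = −4.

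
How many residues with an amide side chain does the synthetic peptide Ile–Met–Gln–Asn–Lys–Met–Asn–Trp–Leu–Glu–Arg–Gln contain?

4

The amide-side-chain residues are Asn (N) and Gln (Q).
Matching residues: Gln3, Asn4, Asn7, Gln12.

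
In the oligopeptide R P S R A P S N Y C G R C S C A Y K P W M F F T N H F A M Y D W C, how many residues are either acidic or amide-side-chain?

Acidic: D, E. Amide-side-chain: N, Q.
Acidic residues here: D31 (1).
Amide-side-chain residues here: N8, N25 (2).
The two groups share no amino acid, so total = 1 + 2 = 3.

3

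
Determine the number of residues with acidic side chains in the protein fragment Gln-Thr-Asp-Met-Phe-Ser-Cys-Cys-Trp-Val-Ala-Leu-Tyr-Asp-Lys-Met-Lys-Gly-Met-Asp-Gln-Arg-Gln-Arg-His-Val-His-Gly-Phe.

3

Aspartate (D) and glutamate (E) have carboxylic-acid side chains and are the acidic amino acids.
Matching residues: Asp3, Asp14, Asp20.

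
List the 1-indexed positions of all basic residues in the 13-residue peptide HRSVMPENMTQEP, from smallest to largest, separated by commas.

K, R, and H are the three residues with basic side chains (ε-amine, guanidinium, and imidazole respectively).
Matching residues: H1, R2.

1, 2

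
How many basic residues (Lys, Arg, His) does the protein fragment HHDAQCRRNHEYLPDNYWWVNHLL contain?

6

Matching residues: H1, H2, R7, R8, H10, H22.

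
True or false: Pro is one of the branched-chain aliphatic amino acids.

The BCAAs are Val, Leu, and Ile — aliphatic side chains with a branch point.
Proline is not in this group.

False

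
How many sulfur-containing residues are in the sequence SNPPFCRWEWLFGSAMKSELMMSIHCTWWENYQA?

Only Cys (C) and Met (M) have a sulfur atom in the side chain.
Matching residues: C6, M16, M21, M22, C26.

5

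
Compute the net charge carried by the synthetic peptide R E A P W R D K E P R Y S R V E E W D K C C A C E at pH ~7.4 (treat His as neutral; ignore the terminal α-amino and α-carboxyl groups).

The side chains ionized at physiological pH are Lys/Arg (+1) and Asp/Glu (−1); with His treated as neutral, nothing else contributes.
Positive (K, R): R1, R6, K8, R11, R14, K20 → +6.
Negative (D, E): E2, D7, E9, E16, E17, D19, E25 → −7.
Net charge = (+6) + (−7) = −1.

-1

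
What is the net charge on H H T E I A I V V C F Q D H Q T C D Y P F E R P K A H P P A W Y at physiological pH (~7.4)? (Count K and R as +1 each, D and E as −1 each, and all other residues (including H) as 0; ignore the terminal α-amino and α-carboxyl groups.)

Positive (K, R): R23, K25 → +2.
Negative (D, E): E4, D13, D18, E22 → −4.
Net charge = (+2) + (−4) = −2.

-2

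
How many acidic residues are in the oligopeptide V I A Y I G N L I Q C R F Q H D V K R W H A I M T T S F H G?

1

Only D (aspartate) and E (glutamate) carry a side-chain carboxylic acid.
Matching residues: D16.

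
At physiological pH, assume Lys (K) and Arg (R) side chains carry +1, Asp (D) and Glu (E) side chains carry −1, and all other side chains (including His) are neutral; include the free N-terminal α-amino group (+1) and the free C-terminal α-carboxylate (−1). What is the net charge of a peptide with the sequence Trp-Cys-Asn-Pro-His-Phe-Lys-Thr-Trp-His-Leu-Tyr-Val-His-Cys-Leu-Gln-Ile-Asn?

Positive (K, R): Lys7 → +1.
Negative (D, E): none → −0.
The N-terminus (+1) and C-terminus (−1) cancel.
Net charge = (+1) + (−0) = +1.

+1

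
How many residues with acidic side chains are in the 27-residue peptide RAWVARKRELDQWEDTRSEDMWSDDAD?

Only D (aspartate) and E (glutamate) carry a side-chain carboxylic acid.
Matching residues: E9, D11, E14, D15, E19, D20, D24, D25, D27.

9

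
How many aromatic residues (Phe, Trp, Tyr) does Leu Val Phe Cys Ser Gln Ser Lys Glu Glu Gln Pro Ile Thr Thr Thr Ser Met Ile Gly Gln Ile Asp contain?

1

Matching residues: Phe3.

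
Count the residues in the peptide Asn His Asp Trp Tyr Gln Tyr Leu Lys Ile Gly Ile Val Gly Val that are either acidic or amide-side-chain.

Acidic: D, E. Amide-side-chain: N, Q.
Acidic residues here: Asp3 (1).
Amide-side-chain residues here: Asn1, Gln6 (2).
The two groups share no amino acid, so total = 1 + 2 = 3.

3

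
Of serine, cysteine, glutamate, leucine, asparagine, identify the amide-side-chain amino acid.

asparagine

The amide-side-chain residues are Asn (N) and Gln (Q).
Of the listed options, only asparagine belongs to this group.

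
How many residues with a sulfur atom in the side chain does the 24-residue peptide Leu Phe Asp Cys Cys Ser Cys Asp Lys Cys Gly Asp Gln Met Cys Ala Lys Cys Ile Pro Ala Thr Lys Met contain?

8

Cysteine (C, thiol) and methionine (M, thioether) are the two sulfur-containing amino acids.
Matching residues: Cys4, Cys5, Cys7, Cys10, Met14, Cys15, Cys18, Met24.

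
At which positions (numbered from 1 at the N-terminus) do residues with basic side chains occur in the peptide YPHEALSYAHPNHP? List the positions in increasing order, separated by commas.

3, 10, 13

Lysine (K), arginine (R), and histidine (H) have basic, nitrogen-containing side chains.
Matching residues: H3, H10, H13.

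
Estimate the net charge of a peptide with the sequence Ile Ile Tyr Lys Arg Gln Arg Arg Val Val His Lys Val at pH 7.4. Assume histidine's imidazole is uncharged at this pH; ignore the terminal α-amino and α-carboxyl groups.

Near pH 7.4, K and R contribute +1 each, D and E contribute −1 each, and every other side chain (His included, as stated) is uncharged.
Positive (K, R): Lys4, Arg5, Arg7, Arg8, Lys12 → +5.
Negative (D, E): none → −0.
Net charge = (+5) + (−0) = +5.

+5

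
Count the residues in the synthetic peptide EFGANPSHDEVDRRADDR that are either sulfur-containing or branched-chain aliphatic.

1

Sulfur-containing: C, M. Branched-chain aliphatic: I, L, V.
Sulfur-containing residues here: none (0).
Branched-chain aliphatic residues here: V11 (1).
The two groups share no amino acid, so total = 0 + 1 = 1.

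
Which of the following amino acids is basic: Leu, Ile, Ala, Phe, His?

K, R, and H are the three residues with basic side chains (ε-amine, guanidinium, and imidazole respectively).
Of the listed options, only His belongs to this group.

His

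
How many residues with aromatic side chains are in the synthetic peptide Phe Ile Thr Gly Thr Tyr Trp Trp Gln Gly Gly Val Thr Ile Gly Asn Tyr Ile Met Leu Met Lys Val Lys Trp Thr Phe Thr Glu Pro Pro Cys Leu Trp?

Phenylalanine (F), tryptophan (W), and tyrosine (Y) have aromatic ring side chains.
Matching residues: Phe1, Tyr6, Trp7, Trp8, Tyr17, Trp25, Phe27, Trp34.

8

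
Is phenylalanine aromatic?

Yes

F, W, and Y each carry an aromatic ring on the side chain.
Phenylalanine is in this group.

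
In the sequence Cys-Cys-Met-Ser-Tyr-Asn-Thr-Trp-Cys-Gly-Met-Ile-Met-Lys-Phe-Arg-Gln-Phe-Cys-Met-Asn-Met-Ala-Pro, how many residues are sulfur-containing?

9

The sulfur-bearing residues are cysteine (–SH) and methionine (–S–CH₃).
Matching residues: Cys1, Cys2, Met3, Cys9, Met11, Met13, Cys19, Met20, Met22.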